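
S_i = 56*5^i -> [56, 280, 1400, 7000, 35000]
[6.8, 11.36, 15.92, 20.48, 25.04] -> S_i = 6.80 + 4.56*i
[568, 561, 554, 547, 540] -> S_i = 568 + -7*i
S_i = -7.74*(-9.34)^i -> [-7.74, 72.29, -675.2, 6306.4, -58901.79]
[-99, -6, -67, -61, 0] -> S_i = Random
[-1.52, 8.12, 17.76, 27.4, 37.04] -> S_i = -1.52 + 9.64*i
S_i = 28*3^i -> [28, 84, 252, 756, 2268]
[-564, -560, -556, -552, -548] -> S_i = -564 + 4*i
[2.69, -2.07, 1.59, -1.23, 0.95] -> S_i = 2.69*(-0.77)^i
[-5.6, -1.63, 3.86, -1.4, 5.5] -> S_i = Random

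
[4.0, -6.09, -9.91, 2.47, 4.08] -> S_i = Random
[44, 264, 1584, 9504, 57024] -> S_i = 44*6^i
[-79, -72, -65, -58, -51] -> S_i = -79 + 7*i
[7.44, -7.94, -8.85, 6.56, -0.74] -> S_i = Random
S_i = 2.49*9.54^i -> [2.49, 23.75, 226.62, 2161.94, 20624.95]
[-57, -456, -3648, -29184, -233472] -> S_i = -57*8^i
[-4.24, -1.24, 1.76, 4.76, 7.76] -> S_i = -4.24 + 3.00*i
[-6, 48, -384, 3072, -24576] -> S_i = -6*-8^i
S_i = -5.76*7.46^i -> [-5.76, -42.97, -320.55, -2391.33, -17839.3]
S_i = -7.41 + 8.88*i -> [-7.41, 1.47, 10.35, 19.23, 28.11]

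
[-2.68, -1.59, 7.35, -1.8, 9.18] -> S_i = Random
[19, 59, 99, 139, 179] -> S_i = 19 + 40*i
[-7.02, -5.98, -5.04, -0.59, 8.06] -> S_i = Random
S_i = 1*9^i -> [1, 9, 81, 729, 6561]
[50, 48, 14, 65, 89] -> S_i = Random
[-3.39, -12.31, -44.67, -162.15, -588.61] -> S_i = -3.39*3.63^i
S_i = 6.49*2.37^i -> [6.49, 15.38, 36.45, 86.4, 204.76]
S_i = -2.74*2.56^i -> [-2.74, -7.01, -17.96, -45.97, -117.68]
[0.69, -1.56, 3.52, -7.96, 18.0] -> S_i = 0.69*(-2.26)^i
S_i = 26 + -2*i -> [26, 24, 22, 20, 18]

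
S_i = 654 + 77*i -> [654, 731, 808, 885, 962]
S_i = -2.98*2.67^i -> [-2.98, -7.96, -21.24, -56.72, -151.45]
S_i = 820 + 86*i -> [820, 906, 992, 1078, 1164]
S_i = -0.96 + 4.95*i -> [-0.96, 3.99, 8.94, 13.89, 18.84]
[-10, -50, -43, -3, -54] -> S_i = Random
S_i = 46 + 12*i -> [46, 58, 70, 82, 94]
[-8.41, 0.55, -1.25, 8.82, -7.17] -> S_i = Random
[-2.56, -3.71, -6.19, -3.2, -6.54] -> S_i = Random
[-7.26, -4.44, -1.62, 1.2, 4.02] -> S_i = -7.26 + 2.82*i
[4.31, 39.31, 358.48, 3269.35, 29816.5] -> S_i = 4.31*9.12^i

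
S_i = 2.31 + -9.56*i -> [2.31, -7.25, -16.81, -26.37, -35.93]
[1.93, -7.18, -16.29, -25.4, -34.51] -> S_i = 1.93 + -9.11*i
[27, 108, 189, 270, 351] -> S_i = 27 + 81*i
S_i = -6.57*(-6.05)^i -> [-6.57, 39.75, -240.48, 1454.89, -8802.11]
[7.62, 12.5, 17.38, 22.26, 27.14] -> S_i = 7.62 + 4.88*i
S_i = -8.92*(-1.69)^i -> [-8.92, 15.07, -25.48, 43.06, -72.76]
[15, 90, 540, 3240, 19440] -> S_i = 15*6^i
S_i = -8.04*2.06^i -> [-8.04, -16.56, -34.12, -70.28, -144.79]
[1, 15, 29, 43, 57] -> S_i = 1 + 14*i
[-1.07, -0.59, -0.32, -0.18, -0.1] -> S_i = -1.07*0.55^i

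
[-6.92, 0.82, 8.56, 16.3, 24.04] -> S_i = -6.92 + 7.74*i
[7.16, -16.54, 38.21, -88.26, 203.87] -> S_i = 7.16*(-2.31)^i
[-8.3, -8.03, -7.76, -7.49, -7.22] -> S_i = -8.30 + 0.27*i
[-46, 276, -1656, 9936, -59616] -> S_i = -46*-6^i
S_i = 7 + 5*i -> [7, 12, 17, 22, 27]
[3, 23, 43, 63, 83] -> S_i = 3 + 20*i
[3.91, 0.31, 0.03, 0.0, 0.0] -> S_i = 3.91*0.08^i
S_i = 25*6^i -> [25, 150, 900, 5400, 32400]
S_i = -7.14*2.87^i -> [-7.14, -20.49, -58.81, -168.79, -484.42]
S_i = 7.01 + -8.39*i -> [7.01, -1.38, -9.77, -18.16, -26.55]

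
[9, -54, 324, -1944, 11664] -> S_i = 9*-6^i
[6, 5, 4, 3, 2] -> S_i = 6 + -1*i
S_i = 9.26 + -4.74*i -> [9.26, 4.52, -0.22, -4.96, -9.7]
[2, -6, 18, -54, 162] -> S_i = 2*-3^i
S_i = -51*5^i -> [-51, -255, -1275, -6375, -31875]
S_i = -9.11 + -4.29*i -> [-9.11, -13.4, -17.69, -21.98, -26.27]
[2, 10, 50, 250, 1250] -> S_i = 2*5^i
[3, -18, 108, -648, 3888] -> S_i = 3*-6^i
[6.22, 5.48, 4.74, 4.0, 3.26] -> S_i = 6.22 + -0.74*i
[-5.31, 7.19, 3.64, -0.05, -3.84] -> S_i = Random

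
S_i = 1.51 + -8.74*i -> [1.51, -7.23, -15.97, -24.71, -33.45]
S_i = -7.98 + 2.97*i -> [-7.98, -5.01, -2.04, 0.93, 3.9]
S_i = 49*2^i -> [49, 98, 196, 392, 784]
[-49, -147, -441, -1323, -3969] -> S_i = -49*3^i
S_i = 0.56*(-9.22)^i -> [0.56, -5.16, 47.6, -438.92, 4046.8]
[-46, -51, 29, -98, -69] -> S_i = Random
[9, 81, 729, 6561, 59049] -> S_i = 9*9^i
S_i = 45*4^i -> [45, 180, 720, 2880, 11520]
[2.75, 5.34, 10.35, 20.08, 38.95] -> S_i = 2.75*1.94^i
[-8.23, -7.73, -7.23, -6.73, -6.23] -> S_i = -8.23 + 0.50*i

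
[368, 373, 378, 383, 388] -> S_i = 368 + 5*i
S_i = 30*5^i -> [30, 150, 750, 3750, 18750]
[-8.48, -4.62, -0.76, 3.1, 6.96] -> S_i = -8.48 + 3.86*i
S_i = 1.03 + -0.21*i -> [1.03, 0.82, 0.61, 0.4, 0.19]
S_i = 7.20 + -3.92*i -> [7.2, 3.28, -0.64, -4.56, -8.48]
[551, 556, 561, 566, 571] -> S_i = 551 + 5*i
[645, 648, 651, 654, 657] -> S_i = 645 + 3*i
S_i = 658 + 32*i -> [658, 690, 722, 754, 786]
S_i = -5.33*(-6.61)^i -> [-5.33, 35.23, -232.88, 1539.33, -10174.97]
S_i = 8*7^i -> [8, 56, 392, 2744, 19208]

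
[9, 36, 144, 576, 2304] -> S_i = 9*4^i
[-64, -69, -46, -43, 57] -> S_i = Random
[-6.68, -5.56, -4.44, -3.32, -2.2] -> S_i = -6.68 + 1.12*i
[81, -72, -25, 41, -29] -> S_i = Random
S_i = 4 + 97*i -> [4, 101, 198, 295, 392]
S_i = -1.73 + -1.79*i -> [-1.73, -3.52, -5.31, -7.1, -8.89]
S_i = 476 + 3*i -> [476, 479, 482, 485, 488]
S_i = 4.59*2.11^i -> [4.59, 9.68, 20.44, 43.12, 90.98]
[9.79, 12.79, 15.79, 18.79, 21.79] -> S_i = 9.79 + 3.00*i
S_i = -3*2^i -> [-3, -6, -12, -24, -48]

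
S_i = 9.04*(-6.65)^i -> [9.04, -60.12, 399.77, -2658.48, 17678.89]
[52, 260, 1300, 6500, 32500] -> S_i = 52*5^i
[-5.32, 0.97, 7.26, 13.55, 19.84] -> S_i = -5.32 + 6.29*i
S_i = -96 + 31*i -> [-96, -65, -34, -3, 28]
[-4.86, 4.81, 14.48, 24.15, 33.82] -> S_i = -4.86 + 9.67*i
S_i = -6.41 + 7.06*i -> [-6.41, 0.65, 7.71, 14.77, 21.83]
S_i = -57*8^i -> [-57, -456, -3648, -29184, -233472]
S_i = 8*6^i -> [8, 48, 288, 1728, 10368]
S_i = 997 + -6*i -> [997, 991, 985, 979, 973]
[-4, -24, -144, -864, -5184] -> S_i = -4*6^i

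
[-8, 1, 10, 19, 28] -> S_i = -8 + 9*i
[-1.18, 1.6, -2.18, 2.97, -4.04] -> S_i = -1.18*(-1.36)^i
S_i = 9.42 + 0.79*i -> [9.42, 10.21, 11.0, 11.79, 12.58]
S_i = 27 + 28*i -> [27, 55, 83, 111, 139]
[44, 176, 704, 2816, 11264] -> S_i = 44*4^i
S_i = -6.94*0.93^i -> [-6.94, -6.45, -6.0, -5.58, -5.19]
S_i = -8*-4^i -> [-8, 32, -128, 512, -2048]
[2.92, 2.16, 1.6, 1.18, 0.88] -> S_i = 2.92*0.74^i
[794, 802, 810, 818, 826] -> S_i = 794 + 8*i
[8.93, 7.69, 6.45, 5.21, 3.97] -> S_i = 8.93 + -1.24*i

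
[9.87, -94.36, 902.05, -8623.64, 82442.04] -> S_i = 9.87*(-9.56)^i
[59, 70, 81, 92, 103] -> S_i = 59 + 11*i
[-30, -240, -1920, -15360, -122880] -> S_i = -30*8^i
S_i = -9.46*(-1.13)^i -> [-9.46, 10.69, -12.08, 13.65, -15.42]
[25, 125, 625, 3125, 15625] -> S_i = 25*5^i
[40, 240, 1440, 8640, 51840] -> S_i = 40*6^i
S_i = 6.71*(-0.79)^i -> [6.71, -5.3, 4.19, -3.31, 2.61]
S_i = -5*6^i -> [-5, -30, -180, -1080, -6480]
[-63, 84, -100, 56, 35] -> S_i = Random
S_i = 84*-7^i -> [84, -588, 4116, -28812, 201684]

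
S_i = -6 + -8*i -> [-6, -14, -22, -30, -38]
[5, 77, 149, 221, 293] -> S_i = 5 + 72*i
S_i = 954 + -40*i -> [954, 914, 874, 834, 794]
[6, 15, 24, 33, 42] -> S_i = 6 + 9*i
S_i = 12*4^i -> [12, 48, 192, 768, 3072]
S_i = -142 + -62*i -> [-142, -204, -266, -328, -390]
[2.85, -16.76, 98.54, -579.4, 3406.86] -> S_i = 2.85*(-5.88)^i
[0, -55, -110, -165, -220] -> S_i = 0 + -55*i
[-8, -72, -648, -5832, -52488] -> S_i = -8*9^i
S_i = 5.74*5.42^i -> [5.74, 31.11, 168.62, 913.92, 4953.46]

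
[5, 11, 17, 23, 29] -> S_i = 5 + 6*i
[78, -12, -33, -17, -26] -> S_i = Random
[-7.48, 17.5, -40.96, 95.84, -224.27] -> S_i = -7.48*(-2.34)^i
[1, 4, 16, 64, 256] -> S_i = 1*4^i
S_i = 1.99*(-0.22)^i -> [1.99, -0.44, 0.1, -0.02, 0.0]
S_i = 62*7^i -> [62, 434, 3038, 21266, 148862]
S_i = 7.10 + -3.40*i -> [7.1, 3.7, 0.3, -3.1, -6.5]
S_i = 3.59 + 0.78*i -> [3.59, 4.37, 5.15, 5.93, 6.71]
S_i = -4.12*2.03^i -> [-4.12, -8.36, -16.98, -34.47, -69.97]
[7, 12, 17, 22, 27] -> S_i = 7 + 5*i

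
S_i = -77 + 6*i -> [-77, -71, -65, -59, -53]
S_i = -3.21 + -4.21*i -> [-3.21, -7.42, -11.63, -15.84, -20.05]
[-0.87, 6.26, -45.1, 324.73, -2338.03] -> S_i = -0.87*(-7.20)^i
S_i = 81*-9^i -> [81, -729, 6561, -59049, 531441]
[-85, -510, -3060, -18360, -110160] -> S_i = -85*6^i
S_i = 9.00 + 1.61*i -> [9.0, 10.61, 12.22, 13.83, 15.44]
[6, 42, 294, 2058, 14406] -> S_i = 6*7^i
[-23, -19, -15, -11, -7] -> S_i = -23 + 4*i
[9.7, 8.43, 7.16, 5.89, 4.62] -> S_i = 9.70 + -1.27*i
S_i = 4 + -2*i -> [4, 2, 0, -2, -4]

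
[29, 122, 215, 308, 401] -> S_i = 29 + 93*i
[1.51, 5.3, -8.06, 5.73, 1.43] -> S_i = Random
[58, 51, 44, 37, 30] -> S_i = 58 + -7*i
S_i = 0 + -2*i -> [0, -2, -4, -6, -8]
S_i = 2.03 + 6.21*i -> [2.03, 8.24, 14.45, 20.66, 26.87]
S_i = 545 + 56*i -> [545, 601, 657, 713, 769]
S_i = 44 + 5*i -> [44, 49, 54, 59, 64]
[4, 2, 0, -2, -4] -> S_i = 4 + -2*i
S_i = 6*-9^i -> [6, -54, 486, -4374, 39366]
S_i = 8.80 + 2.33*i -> [8.8, 11.13, 13.46, 15.79, 18.12]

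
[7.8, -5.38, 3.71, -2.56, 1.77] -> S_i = 7.80*(-0.69)^i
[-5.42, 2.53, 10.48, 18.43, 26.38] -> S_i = -5.42 + 7.95*i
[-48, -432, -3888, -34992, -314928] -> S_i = -48*9^i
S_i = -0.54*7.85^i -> [-0.54, -4.24, -33.28, -261.22, -2050.56]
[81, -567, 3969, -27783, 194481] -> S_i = 81*-7^i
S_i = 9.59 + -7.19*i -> [9.59, 2.4, -4.79, -11.98, -19.17]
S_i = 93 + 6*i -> [93, 99, 105, 111, 117]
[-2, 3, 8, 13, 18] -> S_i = -2 + 5*i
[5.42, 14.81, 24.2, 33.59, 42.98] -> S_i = 5.42 + 9.39*i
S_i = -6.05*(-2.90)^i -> [-6.05, 17.54, -50.88, 147.55, -427.91]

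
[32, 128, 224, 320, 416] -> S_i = 32 + 96*i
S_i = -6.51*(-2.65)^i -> [-6.51, 17.25, -45.72, 121.15, -321.04]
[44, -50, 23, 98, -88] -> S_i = Random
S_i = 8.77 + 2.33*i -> [8.77, 11.1, 13.43, 15.76, 18.09]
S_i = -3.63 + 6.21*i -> [-3.63, 2.58, 8.79, 15.0, 21.21]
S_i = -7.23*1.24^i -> [-7.23, -8.97, -11.12, -13.78, -17.09]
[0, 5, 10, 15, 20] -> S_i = 0 + 5*i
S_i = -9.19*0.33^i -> [-9.19, -3.03, -1.0, -0.33, -0.11]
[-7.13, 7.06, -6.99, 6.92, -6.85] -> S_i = -7.13*(-0.99)^i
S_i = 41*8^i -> [41, 328, 2624, 20992, 167936]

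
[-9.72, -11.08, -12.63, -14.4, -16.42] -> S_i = -9.72*1.14^i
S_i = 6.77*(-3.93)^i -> [6.77, -26.61, 104.56, -410.93, 1614.95]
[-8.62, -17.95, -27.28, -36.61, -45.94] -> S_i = -8.62 + -9.33*i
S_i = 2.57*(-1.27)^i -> [2.57, -3.26, 4.15, -5.26, 6.69]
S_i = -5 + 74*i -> [-5, 69, 143, 217, 291]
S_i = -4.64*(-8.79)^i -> [-4.64, 40.79, -358.51, 3151.26, -27699.6]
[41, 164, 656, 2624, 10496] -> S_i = 41*4^i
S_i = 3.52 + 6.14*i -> [3.52, 9.66, 15.8, 21.94, 28.08]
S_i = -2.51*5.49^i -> [-2.51, -13.78, -75.65, -415.33, -2280.15]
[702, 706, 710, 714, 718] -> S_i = 702 + 4*i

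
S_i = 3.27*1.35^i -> [3.27, 4.41, 5.96, 8.05, 10.86]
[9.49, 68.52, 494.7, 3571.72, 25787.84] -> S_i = 9.49*7.22^i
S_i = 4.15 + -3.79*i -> [4.15, 0.36, -3.43, -7.22, -11.01]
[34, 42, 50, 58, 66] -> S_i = 34 + 8*i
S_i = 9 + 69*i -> [9, 78, 147, 216, 285]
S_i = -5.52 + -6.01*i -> [-5.52, -11.53, -17.54, -23.55, -29.56]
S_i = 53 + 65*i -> [53, 118, 183, 248, 313]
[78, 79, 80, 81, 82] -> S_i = 78 + 1*i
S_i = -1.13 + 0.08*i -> [-1.13, -1.05, -0.97, -0.89, -0.81]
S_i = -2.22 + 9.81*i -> [-2.22, 7.59, 17.4, 27.21, 37.02]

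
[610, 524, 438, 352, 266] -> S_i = 610 + -86*i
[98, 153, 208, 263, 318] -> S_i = 98 + 55*i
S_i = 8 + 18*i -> [8, 26, 44, 62, 80]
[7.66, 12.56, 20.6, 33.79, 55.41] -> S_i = 7.66*1.64^i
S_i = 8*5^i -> [8, 40, 200, 1000, 5000]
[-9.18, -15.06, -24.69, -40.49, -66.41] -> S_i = -9.18*1.64^i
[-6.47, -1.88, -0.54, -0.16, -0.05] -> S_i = -6.47*0.29^i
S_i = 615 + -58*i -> [615, 557, 499, 441, 383]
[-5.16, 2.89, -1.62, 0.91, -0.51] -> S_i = -5.16*(-0.56)^i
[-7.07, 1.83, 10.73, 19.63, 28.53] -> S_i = -7.07 + 8.90*i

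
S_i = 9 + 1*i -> [9, 10, 11, 12, 13]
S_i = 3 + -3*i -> [3, 0, -3, -6, -9]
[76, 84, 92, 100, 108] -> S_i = 76 + 8*i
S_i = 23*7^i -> [23, 161, 1127, 7889, 55223]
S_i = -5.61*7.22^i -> [-5.61, -40.5, -292.44, -2111.42, -15244.45]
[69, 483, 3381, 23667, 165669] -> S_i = 69*7^i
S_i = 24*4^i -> [24, 96, 384, 1536, 6144]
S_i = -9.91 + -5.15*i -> [-9.91, -15.06, -20.21, -25.36, -30.51]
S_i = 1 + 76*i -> [1, 77, 153, 229, 305]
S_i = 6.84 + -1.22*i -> [6.84, 5.62, 4.4, 3.18, 1.96]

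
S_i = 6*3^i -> [6, 18, 54, 162, 486]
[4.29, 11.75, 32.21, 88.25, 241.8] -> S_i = 4.29*2.74^i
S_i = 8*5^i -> [8, 40, 200, 1000, 5000]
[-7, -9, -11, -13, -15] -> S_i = -7 + -2*i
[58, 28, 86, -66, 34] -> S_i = Random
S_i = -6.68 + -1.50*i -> [-6.68, -8.18, -9.68, -11.18, -12.68]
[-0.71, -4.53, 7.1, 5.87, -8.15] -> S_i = Random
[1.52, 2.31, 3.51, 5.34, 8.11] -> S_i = 1.52*1.52^i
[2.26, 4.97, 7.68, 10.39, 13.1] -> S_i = 2.26 + 2.71*i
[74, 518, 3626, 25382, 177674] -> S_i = 74*7^i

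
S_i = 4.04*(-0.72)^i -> [4.04, -2.91, 2.09, -1.51, 1.09]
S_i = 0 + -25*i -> [0, -25, -50, -75, -100]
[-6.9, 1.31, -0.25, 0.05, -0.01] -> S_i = -6.90*(-0.19)^i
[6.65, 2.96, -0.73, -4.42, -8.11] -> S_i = 6.65 + -3.69*i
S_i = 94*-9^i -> [94, -846, 7614, -68526, 616734]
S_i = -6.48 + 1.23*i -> [-6.48, -5.25, -4.02, -2.79, -1.56]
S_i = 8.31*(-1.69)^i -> [8.31, -14.04, 23.73, -40.11, 67.79]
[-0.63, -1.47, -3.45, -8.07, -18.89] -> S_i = -0.63*2.34^i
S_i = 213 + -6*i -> [213, 207, 201, 195, 189]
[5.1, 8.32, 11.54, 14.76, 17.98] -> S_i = 5.10 + 3.22*i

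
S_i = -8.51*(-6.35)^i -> [-8.51, 54.04, -343.14, 2178.97, -13836.44]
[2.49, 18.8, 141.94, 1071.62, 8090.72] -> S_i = 2.49*7.55^i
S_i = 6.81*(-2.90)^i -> [6.81, -19.75, 57.27, -166.09, 481.66]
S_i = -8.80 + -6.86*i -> [-8.8, -15.66, -22.52, -29.38, -36.24]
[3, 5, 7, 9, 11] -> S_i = 3 + 2*i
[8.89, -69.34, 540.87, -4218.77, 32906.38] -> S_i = 8.89*(-7.80)^i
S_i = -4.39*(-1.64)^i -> [-4.39, 7.2, -11.81, 19.36, -31.76]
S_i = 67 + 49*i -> [67, 116, 165, 214, 263]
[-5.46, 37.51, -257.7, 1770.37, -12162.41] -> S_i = -5.46*(-6.87)^i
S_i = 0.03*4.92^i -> [0.03, 0.15, 0.73, 3.57, 17.58]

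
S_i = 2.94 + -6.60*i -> [2.94, -3.66, -10.26, -16.86, -23.46]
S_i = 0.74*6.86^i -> [0.74, 5.08, 34.82, 238.89, 1638.81]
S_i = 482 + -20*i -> [482, 462, 442, 422, 402]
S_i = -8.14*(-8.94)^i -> [-8.14, 72.77, -650.58, 5816.17, -51996.54]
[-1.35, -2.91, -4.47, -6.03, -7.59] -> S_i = -1.35 + -1.56*i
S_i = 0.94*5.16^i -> [0.94, 4.85, 25.03, 129.14, 666.39]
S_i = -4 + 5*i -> [-4, 1, 6, 11, 16]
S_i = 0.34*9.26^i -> [0.34, 3.15, 29.15, 269.97, 2499.9]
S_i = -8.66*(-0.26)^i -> [-8.66, 2.25, -0.59, 0.15, -0.04]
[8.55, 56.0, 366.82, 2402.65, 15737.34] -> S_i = 8.55*6.55^i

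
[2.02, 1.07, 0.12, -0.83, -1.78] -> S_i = 2.02 + -0.95*i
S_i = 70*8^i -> [70, 560, 4480, 35840, 286720]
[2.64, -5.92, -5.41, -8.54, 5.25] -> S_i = Random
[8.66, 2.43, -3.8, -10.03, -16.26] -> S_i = 8.66 + -6.23*i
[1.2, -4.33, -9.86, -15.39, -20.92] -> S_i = 1.20 + -5.53*i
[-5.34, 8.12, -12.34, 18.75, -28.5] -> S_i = -5.34*(-1.52)^i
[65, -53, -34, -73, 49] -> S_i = Random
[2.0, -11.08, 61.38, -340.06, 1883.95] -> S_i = 2.00*(-5.54)^i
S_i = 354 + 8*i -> [354, 362, 370, 378, 386]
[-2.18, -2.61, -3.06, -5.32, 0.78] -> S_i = Random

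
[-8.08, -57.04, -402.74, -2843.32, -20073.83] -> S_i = -8.08*7.06^i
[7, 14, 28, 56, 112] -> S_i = 7*2^i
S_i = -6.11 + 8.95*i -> [-6.11, 2.84, 11.79, 20.74, 29.69]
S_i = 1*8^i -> [1, 8, 64, 512, 4096]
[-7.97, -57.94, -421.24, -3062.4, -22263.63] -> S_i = -7.97*7.27^i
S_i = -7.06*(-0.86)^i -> [-7.06, 6.07, -5.22, 4.49, -3.86]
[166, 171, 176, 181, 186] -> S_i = 166 + 5*i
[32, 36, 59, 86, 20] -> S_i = Random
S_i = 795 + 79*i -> [795, 874, 953, 1032, 1111]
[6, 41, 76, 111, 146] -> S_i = 6 + 35*i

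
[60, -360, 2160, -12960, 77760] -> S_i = 60*-6^i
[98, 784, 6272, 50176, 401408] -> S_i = 98*8^i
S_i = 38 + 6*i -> [38, 44, 50, 56, 62]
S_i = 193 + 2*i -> [193, 195, 197, 199, 201]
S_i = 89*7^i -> [89, 623, 4361, 30527, 213689]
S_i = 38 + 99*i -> [38, 137, 236, 335, 434]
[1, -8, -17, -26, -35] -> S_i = 1 + -9*i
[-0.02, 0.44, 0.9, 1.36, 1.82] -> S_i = -0.02 + 0.46*i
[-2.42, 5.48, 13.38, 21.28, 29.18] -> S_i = -2.42 + 7.90*i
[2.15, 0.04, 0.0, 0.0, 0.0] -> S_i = 2.15*0.02^i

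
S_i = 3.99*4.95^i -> [3.99, 19.75, 97.76, 483.94, 2395.49]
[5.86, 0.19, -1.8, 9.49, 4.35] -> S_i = Random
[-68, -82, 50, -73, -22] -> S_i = Random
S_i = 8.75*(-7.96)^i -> [8.75, -69.65, 554.41, -4413.14, 35128.56]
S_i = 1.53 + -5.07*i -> [1.53, -3.54, -8.61, -13.68, -18.75]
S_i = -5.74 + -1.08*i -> [-5.74, -6.82, -7.9, -8.98, -10.06]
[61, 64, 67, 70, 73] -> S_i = 61 + 3*i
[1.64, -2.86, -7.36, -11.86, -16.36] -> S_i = 1.64 + -4.50*i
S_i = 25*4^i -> [25, 100, 400, 1600, 6400]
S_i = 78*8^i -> [78, 624, 4992, 39936, 319488]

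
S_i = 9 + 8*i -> [9, 17, 25, 33, 41]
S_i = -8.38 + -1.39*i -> [-8.38, -9.77, -11.16, -12.55, -13.94]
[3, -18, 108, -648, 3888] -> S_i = 3*-6^i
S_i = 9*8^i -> [9, 72, 576, 4608, 36864]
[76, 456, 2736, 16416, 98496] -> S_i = 76*6^i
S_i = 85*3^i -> [85, 255, 765, 2295, 6885]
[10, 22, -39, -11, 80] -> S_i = Random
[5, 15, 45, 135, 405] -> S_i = 5*3^i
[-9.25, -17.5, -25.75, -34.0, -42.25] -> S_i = -9.25 + -8.25*i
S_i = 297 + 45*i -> [297, 342, 387, 432, 477]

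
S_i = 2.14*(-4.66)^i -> [2.14, -9.97, 46.47, -216.56, 1009.15]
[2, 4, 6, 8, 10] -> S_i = 2 + 2*i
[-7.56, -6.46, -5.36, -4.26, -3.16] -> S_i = -7.56 + 1.10*i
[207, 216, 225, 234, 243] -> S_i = 207 + 9*i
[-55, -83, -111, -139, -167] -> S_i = -55 + -28*i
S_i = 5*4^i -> [5, 20, 80, 320, 1280]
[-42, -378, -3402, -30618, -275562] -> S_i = -42*9^i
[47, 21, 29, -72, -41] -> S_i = Random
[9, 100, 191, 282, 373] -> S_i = 9 + 91*i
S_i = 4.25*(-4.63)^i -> [4.25, -19.68, 91.11, -421.82, 1953.05]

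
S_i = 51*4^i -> [51, 204, 816, 3264, 13056]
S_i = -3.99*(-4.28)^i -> [-3.99, 17.08, -73.09, 312.83, -1338.9]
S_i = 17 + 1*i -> [17, 18, 19, 20, 21]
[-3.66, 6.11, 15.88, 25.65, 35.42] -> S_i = -3.66 + 9.77*i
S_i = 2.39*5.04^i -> [2.39, 12.05, 60.71, 305.98, 1542.13]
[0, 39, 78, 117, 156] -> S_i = 0 + 39*i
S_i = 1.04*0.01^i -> [1.04, 0.01, 0.0, 0.0, 0.0]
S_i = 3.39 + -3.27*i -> [3.39, 0.12, -3.15, -6.42, -9.69]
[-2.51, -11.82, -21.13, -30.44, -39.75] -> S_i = -2.51 + -9.31*i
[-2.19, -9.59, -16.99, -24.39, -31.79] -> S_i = -2.19 + -7.40*i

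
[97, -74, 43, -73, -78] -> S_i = Random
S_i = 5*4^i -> [5, 20, 80, 320, 1280]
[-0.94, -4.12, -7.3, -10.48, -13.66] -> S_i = -0.94 + -3.18*i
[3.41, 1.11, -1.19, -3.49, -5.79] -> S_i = 3.41 + -2.30*i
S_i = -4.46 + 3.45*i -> [-4.46, -1.01, 2.44, 5.89, 9.34]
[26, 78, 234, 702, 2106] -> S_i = 26*3^i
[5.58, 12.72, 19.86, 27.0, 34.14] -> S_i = 5.58 + 7.14*i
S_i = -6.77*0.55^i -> [-6.77, -3.72, -2.05, -1.13, -0.62]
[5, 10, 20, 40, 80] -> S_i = 5*2^i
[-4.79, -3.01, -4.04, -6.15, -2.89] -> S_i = Random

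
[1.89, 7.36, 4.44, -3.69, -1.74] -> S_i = Random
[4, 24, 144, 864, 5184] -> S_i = 4*6^i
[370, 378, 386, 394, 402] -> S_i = 370 + 8*i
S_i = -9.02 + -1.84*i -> [-9.02, -10.86, -12.7, -14.54, -16.38]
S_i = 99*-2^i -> [99, -198, 396, -792, 1584]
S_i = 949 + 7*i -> [949, 956, 963, 970, 977]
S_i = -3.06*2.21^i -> [-3.06, -6.76, -14.95, -33.03, -72.99]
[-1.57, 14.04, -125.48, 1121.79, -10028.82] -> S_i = -1.57*(-8.94)^i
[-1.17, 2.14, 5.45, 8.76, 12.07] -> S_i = -1.17 + 3.31*i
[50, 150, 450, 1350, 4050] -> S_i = 50*3^i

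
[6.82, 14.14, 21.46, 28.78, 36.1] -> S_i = 6.82 + 7.32*i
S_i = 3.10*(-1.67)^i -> [3.1, -5.18, 8.65, -14.44, 24.11]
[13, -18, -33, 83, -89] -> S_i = Random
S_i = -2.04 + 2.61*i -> [-2.04, 0.57, 3.18, 5.79, 8.4]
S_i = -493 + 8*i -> [-493, -485, -477, -469, -461]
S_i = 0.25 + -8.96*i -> [0.25, -8.71, -17.67, -26.63, -35.59]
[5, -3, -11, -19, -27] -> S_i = 5 + -8*i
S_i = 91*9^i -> [91, 819, 7371, 66339, 597051]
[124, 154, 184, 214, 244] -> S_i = 124 + 30*i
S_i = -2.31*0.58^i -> [-2.31, -1.34, -0.78, -0.45, -0.26]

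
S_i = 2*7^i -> [2, 14, 98, 686, 4802]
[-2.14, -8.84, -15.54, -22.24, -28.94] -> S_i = -2.14 + -6.70*i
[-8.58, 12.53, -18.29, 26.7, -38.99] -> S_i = -8.58*(-1.46)^i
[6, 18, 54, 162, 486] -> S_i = 6*3^i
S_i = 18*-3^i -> [18, -54, 162, -486, 1458]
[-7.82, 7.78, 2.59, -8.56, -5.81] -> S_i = Random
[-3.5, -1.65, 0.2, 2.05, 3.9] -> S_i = -3.50 + 1.85*i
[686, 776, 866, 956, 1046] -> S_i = 686 + 90*i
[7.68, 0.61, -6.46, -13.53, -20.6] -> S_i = 7.68 + -7.07*i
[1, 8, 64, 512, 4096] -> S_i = 1*8^i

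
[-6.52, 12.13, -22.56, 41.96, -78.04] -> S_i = -6.52*(-1.86)^i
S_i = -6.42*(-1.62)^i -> [-6.42, 10.4, -16.85, 27.29, -44.22]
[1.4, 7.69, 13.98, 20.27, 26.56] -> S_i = 1.40 + 6.29*i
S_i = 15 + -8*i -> [15, 7, -1, -9, -17]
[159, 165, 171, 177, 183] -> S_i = 159 + 6*i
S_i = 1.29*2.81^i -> [1.29, 3.62, 10.19, 28.62, 80.43]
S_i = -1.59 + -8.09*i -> [-1.59, -9.68, -17.77, -25.86, -33.95]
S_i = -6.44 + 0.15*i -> [-6.44, -6.29, -6.14, -5.99, -5.84]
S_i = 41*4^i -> [41, 164, 656, 2624, 10496]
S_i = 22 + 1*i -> [22, 23, 24, 25, 26]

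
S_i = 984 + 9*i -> [984, 993, 1002, 1011, 1020]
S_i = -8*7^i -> [-8, -56, -392, -2744, -19208]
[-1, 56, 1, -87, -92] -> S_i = Random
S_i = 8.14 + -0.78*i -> [8.14, 7.36, 6.58, 5.8, 5.02]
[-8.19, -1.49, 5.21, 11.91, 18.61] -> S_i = -8.19 + 6.70*i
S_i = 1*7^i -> [1, 7, 49, 343, 2401]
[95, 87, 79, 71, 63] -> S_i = 95 + -8*i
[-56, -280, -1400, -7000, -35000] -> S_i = -56*5^i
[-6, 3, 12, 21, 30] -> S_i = -6 + 9*i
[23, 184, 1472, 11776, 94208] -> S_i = 23*8^i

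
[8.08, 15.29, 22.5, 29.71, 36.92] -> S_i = 8.08 + 7.21*i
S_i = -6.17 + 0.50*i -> [-6.17, -5.67, -5.17, -4.67, -4.17]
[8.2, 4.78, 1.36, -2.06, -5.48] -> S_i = 8.20 + -3.42*i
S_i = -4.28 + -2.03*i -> [-4.28, -6.31, -8.34, -10.37, -12.4]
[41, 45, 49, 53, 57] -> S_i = 41 + 4*i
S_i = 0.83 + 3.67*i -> [0.83, 4.5, 8.17, 11.84, 15.51]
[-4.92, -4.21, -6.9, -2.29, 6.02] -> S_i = Random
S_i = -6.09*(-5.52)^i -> [-6.09, 33.62, -185.56, 1024.32, -5654.23]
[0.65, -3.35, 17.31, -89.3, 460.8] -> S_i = 0.65*(-5.16)^i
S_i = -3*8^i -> [-3, -24, -192, -1536, -12288]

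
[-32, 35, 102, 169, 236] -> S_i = -32 + 67*i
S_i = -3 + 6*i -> [-3, 3, 9, 15, 21]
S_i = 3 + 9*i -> [3, 12, 21, 30, 39]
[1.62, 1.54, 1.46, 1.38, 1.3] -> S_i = 1.62 + -0.08*i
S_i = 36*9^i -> [36, 324, 2916, 26244, 236196]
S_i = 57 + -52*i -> [57, 5, -47, -99, -151]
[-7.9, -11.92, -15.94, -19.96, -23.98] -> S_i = -7.90 + -4.02*i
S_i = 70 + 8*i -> [70, 78, 86, 94, 102]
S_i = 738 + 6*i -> [738, 744, 750, 756, 762]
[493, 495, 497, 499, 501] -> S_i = 493 + 2*i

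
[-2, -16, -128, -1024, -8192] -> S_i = -2*8^i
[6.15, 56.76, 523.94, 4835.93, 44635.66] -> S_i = 6.15*9.23^i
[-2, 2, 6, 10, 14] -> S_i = -2 + 4*i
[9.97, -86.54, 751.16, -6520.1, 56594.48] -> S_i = 9.97*(-8.68)^i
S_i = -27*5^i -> [-27, -135, -675, -3375, -16875]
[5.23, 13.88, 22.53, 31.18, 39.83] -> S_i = 5.23 + 8.65*i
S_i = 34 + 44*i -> [34, 78, 122, 166, 210]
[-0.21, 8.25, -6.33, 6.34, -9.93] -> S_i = Random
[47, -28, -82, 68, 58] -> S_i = Random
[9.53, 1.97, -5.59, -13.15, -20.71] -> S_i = 9.53 + -7.56*i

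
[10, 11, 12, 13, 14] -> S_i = 10 + 1*i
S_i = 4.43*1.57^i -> [4.43, 6.96, 10.92, 17.14, 26.92]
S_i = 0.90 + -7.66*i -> [0.9, -6.76, -14.42, -22.08, -29.74]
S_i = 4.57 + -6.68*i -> [4.57, -2.11, -8.79, -15.47, -22.15]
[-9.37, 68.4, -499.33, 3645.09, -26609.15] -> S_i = -9.37*(-7.30)^i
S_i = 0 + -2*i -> [0, -2, -4, -6, -8]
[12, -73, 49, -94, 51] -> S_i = Random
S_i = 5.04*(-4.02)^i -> [5.04, -20.26, 81.45, -327.42, 1316.24]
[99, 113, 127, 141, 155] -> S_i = 99 + 14*i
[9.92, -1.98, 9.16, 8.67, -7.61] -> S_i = Random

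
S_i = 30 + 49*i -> [30, 79, 128, 177, 226]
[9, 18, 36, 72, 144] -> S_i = 9*2^i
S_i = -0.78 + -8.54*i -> [-0.78, -9.32, -17.86, -26.4, -34.94]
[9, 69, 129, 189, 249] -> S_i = 9 + 60*i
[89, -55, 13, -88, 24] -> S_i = Random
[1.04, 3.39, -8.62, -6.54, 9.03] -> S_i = Random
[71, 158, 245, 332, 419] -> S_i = 71 + 87*i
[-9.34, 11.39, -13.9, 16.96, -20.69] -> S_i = -9.34*(-1.22)^i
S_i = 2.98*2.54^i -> [2.98, 7.57, 19.23, 48.83, 124.04]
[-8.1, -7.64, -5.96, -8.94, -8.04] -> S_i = Random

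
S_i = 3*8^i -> [3, 24, 192, 1536, 12288]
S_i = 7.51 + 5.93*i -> [7.51, 13.44, 19.37, 25.3, 31.23]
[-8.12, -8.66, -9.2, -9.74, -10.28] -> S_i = -8.12 + -0.54*i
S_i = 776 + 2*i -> [776, 778, 780, 782, 784]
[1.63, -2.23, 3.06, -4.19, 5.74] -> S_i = 1.63*(-1.37)^i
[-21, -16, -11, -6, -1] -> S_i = -21 + 5*i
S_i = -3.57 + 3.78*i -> [-3.57, 0.21, 3.99, 7.77, 11.55]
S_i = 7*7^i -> [7, 49, 343, 2401, 16807]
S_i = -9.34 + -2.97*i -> [-9.34, -12.31, -15.28, -18.25, -21.22]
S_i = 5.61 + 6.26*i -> [5.61, 11.87, 18.13, 24.39, 30.65]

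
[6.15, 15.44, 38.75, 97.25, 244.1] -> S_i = 6.15*2.51^i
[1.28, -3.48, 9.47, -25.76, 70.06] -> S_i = 1.28*(-2.72)^i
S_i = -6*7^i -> [-6, -42, -294, -2058, -14406]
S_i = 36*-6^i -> [36, -216, 1296, -7776, 46656]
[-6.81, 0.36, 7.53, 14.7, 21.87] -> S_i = -6.81 + 7.17*i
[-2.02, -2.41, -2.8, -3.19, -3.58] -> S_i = -2.02 + -0.39*i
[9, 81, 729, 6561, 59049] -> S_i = 9*9^i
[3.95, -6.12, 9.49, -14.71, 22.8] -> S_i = 3.95*(-1.55)^i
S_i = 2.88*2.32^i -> [2.88, 6.68, 15.5, 35.96, 83.43]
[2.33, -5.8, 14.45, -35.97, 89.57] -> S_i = 2.33*(-2.49)^i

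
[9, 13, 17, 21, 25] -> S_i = 9 + 4*i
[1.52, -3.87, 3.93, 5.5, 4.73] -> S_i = Random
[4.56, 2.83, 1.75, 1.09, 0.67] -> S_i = 4.56*0.62^i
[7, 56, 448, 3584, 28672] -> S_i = 7*8^i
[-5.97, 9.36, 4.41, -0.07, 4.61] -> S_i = Random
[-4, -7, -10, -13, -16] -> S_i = -4 + -3*i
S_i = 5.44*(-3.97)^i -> [5.44, -21.6, 85.74, -340.39, 1351.33]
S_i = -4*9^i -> [-4, -36, -324, -2916, -26244]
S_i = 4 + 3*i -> [4, 7, 10, 13, 16]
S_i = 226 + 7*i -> [226, 233, 240, 247, 254]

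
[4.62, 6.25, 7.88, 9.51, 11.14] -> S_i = 4.62 + 1.63*i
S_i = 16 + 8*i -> [16, 24, 32, 40, 48]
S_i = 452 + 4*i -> [452, 456, 460, 464, 468]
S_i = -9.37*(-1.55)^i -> [-9.37, 14.52, -22.51, 34.89, -54.08]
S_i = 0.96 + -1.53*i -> [0.96, -0.57, -2.1, -3.63, -5.16]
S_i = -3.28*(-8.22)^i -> [-3.28, 26.96, -221.62, 1821.75, -14974.8]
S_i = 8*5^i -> [8, 40, 200, 1000, 5000]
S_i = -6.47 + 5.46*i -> [-6.47, -1.01, 4.45, 9.91, 15.37]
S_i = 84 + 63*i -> [84, 147, 210, 273, 336]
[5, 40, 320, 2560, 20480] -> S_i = 5*8^i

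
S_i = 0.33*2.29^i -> [0.33, 0.76, 1.73, 3.96, 9.08]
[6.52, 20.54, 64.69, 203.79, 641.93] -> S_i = 6.52*3.15^i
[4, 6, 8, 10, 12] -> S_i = 4 + 2*i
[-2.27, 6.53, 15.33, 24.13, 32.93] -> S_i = -2.27 + 8.80*i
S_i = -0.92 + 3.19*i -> [-0.92, 2.27, 5.46, 8.65, 11.84]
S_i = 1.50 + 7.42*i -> [1.5, 8.92, 16.34, 23.76, 31.18]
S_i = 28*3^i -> [28, 84, 252, 756, 2268]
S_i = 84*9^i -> [84, 756, 6804, 61236, 551124]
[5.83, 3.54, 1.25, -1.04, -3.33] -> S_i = 5.83 + -2.29*i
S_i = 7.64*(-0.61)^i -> [7.64, -4.66, 2.84, -1.73, 1.06]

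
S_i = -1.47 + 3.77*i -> [-1.47, 2.3, 6.07, 9.84, 13.61]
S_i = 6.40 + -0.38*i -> [6.4, 6.02, 5.64, 5.26, 4.88]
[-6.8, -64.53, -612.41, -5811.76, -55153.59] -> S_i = -6.80*9.49^i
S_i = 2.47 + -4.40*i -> [2.47, -1.93, -6.33, -10.73, -15.13]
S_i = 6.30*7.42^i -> [6.3, 46.75, 346.86, 2573.67, 19096.61]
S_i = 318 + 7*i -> [318, 325, 332, 339, 346]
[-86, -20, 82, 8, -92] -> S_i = Random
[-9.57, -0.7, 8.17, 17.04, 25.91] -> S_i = -9.57 + 8.87*i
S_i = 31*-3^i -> [31, -93, 279, -837, 2511]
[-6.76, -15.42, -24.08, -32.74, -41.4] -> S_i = -6.76 + -8.66*i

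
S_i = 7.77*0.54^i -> [7.77, 4.2, 2.27, 1.22, 0.66]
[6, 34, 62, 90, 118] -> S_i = 6 + 28*i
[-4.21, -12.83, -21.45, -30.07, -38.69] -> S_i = -4.21 + -8.62*i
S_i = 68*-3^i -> [68, -204, 612, -1836, 5508]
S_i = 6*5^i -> [6, 30, 150, 750, 3750]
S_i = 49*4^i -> [49, 196, 784, 3136, 12544]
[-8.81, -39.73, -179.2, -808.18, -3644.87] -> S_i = -8.81*4.51^i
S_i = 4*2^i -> [4, 8, 16, 32, 64]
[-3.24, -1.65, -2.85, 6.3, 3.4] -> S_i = Random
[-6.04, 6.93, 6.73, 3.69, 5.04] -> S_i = Random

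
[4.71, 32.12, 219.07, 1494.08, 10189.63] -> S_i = 4.71*6.82^i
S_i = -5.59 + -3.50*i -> [-5.59, -9.09, -12.59, -16.09, -19.59]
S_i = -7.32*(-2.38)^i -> [-7.32, 17.42, -41.46, 98.68, -234.87]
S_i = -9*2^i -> [-9, -18, -36, -72, -144]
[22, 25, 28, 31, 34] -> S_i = 22 + 3*i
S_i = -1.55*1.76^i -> [-1.55, -2.73, -4.8, -8.45, -14.87]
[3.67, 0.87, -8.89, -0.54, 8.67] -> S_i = Random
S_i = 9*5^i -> [9, 45, 225, 1125, 5625]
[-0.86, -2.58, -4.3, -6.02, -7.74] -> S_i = -0.86 + -1.72*i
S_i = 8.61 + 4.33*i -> [8.61, 12.94, 17.27, 21.6, 25.93]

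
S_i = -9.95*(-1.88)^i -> [-9.95, 18.71, -35.17, 66.11, -124.3]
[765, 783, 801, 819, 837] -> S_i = 765 + 18*i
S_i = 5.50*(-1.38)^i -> [5.5, -7.59, 10.47, -14.45, 19.95]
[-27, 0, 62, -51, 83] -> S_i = Random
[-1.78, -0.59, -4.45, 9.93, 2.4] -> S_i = Random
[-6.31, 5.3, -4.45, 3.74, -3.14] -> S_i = -6.31*(-0.84)^i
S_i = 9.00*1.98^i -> [9.0, 17.82, 35.28, 69.86, 138.33]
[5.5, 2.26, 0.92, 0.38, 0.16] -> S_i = 5.50*0.41^i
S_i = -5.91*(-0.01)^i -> [-5.91, 0.06, -0.0, 0.0, -0.0]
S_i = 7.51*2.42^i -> [7.51, 18.17, 43.98, 106.44, 257.57]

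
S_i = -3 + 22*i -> [-3, 19, 41, 63, 85]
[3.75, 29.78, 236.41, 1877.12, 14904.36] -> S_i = 3.75*7.94^i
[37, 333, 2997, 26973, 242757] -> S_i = 37*9^i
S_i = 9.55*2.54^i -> [9.55, 24.26, 61.61, 156.5, 397.5]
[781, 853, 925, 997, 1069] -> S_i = 781 + 72*i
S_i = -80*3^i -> [-80, -240, -720, -2160, -6480]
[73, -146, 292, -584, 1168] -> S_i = 73*-2^i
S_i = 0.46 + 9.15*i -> [0.46, 9.61, 18.76, 27.91, 37.06]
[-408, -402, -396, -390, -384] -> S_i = -408 + 6*i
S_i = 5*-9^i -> [5, -45, 405, -3645, 32805]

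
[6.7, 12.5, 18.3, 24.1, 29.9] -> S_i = 6.70 + 5.80*i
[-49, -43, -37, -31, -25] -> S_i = -49 + 6*i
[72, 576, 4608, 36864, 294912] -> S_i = 72*8^i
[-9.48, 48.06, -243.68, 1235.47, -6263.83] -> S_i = -9.48*(-5.07)^i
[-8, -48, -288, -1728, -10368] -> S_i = -8*6^i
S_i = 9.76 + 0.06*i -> [9.76, 9.82, 9.88, 9.94, 10.0]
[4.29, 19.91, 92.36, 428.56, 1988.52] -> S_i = 4.29*4.64^i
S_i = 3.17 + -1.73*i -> [3.17, 1.44, -0.29, -2.02, -3.75]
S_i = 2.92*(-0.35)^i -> [2.92, -1.02, 0.36, -0.13, 0.04]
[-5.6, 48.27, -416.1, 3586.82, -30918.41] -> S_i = -5.60*(-8.62)^i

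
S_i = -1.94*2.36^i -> [-1.94, -4.58, -10.81, -25.5, -60.18]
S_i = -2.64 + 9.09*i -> [-2.64, 6.45, 15.54, 24.63, 33.72]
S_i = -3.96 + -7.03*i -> [-3.96, -10.99, -18.02, -25.05, -32.08]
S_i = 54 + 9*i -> [54, 63, 72, 81, 90]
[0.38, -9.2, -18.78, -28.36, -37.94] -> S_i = 0.38 + -9.58*i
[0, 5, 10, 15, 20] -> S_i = 0 + 5*i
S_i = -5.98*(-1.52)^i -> [-5.98, 9.09, -13.82, 21.0, -31.92]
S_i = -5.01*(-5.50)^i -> [-5.01, 27.56, -151.55, 833.54, -4584.46]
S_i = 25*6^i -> [25, 150, 900, 5400, 32400]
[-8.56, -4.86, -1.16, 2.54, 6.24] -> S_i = -8.56 + 3.70*i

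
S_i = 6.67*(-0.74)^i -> [6.67, -4.94, 3.65, -2.7, 2.0]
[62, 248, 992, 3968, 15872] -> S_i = 62*4^i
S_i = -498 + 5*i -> [-498, -493, -488, -483, -478]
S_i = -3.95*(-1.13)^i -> [-3.95, 4.46, -5.04, 5.7, -6.44]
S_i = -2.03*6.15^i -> [-2.03, -12.48, -76.78, -472.2, -2904.0]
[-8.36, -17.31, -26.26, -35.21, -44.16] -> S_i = -8.36 + -8.95*i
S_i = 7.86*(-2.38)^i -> [7.86, -18.71, 44.52, -105.96, 252.19]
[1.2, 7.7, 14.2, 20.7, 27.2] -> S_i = 1.20 + 6.50*i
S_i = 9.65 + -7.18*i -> [9.65, 2.47, -4.71, -11.89, -19.07]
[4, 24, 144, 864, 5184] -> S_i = 4*6^i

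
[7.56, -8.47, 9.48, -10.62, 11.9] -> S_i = 7.56*(-1.12)^i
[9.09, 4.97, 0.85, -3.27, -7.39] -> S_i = 9.09 + -4.12*i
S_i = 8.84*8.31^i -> [8.84, 73.46, 610.46, 5072.89, 42155.71]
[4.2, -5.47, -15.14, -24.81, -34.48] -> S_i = 4.20 + -9.67*i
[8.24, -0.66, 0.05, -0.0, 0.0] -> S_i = 8.24*(-0.08)^i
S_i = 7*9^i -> [7, 63, 567, 5103, 45927]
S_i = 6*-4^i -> [6, -24, 96, -384, 1536]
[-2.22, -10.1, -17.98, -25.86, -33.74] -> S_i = -2.22 + -7.88*i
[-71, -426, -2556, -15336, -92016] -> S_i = -71*6^i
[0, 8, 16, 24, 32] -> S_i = 0 + 8*i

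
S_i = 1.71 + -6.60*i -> [1.71, -4.89, -11.49, -18.09, -24.69]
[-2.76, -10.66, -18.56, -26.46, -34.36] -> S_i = -2.76 + -7.90*i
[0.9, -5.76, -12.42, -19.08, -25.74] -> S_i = 0.90 + -6.66*i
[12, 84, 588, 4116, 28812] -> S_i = 12*7^i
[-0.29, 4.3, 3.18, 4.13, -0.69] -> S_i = Random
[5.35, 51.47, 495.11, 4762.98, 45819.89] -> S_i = 5.35*9.62^i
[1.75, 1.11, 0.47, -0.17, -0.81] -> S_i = 1.75 + -0.64*i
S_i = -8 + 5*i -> [-8, -3, 2, 7, 12]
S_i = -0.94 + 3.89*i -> [-0.94, 2.95, 6.84, 10.73, 14.62]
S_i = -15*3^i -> [-15, -45, -135, -405, -1215]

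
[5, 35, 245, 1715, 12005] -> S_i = 5*7^i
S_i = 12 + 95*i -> [12, 107, 202, 297, 392]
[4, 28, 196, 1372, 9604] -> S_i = 4*7^i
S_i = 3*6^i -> [3, 18, 108, 648, 3888]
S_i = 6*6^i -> [6, 36, 216, 1296, 7776]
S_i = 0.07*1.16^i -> [0.07, 0.08, 0.09, 0.11, 0.13]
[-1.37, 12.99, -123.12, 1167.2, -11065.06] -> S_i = -1.37*(-9.48)^i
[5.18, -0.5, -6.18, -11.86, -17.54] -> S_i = 5.18 + -5.68*i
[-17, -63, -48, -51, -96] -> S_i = Random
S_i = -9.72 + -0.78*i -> [-9.72, -10.5, -11.28, -12.06, -12.84]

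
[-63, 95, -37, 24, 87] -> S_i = Random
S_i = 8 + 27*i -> [8, 35, 62, 89, 116]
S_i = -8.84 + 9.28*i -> [-8.84, 0.44, 9.72, 19.0, 28.28]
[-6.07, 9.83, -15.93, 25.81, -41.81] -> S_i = -6.07*(-1.62)^i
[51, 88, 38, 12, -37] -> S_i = Random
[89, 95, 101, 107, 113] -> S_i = 89 + 6*i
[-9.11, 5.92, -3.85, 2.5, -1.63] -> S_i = -9.11*(-0.65)^i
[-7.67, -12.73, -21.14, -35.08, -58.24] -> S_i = -7.67*1.66^i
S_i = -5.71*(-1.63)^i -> [-5.71, 9.31, -15.17, 24.73, -40.31]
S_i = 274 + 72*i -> [274, 346, 418, 490, 562]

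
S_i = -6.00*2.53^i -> [-6.0, -15.18, -38.41, -97.17, -245.83]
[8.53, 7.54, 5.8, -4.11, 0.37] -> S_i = Random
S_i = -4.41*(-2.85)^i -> [-4.41, 12.57, -35.82, 102.09, -290.95]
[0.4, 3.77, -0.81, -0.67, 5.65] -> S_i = Random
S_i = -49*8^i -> [-49, -392, -3136, -25088, -200704]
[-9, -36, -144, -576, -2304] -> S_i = -9*4^i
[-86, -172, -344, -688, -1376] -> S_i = -86*2^i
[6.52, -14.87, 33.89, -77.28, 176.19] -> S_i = 6.52*(-2.28)^i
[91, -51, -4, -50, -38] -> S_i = Random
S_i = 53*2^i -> [53, 106, 212, 424, 848]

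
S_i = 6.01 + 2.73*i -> [6.01, 8.74, 11.47, 14.2, 16.93]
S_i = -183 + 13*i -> [-183, -170, -157, -144, -131]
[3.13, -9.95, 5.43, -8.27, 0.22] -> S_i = Random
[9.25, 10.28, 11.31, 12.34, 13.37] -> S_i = 9.25 + 1.03*i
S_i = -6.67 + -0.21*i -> [-6.67, -6.88, -7.09, -7.3, -7.51]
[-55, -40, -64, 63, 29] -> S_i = Random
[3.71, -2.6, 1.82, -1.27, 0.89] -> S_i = 3.71*(-0.70)^i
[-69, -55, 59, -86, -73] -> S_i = Random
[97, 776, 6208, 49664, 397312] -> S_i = 97*8^i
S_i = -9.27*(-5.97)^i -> [-9.27, 55.34, -330.39, 1972.44, -11775.44]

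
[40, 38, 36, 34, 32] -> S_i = 40 + -2*i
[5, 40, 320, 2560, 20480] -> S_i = 5*8^i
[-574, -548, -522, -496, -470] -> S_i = -574 + 26*i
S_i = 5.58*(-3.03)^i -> [5.58, -16.91, 51.23, -155.23, 470.33]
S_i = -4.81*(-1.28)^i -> [-4.81, 6.16, -7.88, 10.09, -12.91]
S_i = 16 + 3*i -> [16, 19, 22, 25, 28]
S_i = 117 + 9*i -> [117, 126, 135, 144, 153]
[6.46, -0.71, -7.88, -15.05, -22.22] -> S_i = 6.46 + -7.17*i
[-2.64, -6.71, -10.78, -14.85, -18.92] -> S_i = -2.64 + -4.07*i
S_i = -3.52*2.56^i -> [-3.52, -9.01, -23.07, -59.06, -151.18]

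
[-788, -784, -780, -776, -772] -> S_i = -788 + 4*i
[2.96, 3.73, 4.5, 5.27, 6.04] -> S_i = 2.96 + 0.77*i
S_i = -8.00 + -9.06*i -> [-8.0, -17.06, -26.12, -35.18, -44.24]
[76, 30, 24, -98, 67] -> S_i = Random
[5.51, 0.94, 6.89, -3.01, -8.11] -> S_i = Random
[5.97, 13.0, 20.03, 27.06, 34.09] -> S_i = 5.97 + 7.03*i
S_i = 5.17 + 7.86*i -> [5.17, 13.03, 20.89, 28.75, 36.61]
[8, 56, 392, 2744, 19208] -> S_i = 8*7^i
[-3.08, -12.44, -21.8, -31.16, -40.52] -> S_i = -3.08 + -9.36*i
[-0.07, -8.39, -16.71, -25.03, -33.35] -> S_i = -0.07 + -8.32*i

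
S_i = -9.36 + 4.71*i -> [-9.36, -4.65, 0.06, 4.77, 9.48]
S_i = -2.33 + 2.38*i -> [-2.33, 0.05, 2.43, 4.81, 7.19]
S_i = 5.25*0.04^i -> [5.25, 0.21, 0.01, 0.0, 0.0]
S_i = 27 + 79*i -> [27, 106, 185, 264, 343]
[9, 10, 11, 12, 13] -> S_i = 9 + 1*i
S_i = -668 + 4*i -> [-668, -664, -660, -656, -652]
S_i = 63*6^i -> [63, 378, 2268, 13608, 81648]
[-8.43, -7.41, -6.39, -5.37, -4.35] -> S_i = -8.43 + 1.02*i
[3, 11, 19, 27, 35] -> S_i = 3 + 8*i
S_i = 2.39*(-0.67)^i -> [2.39, -1.6, 1.07, -0.72, 0.48]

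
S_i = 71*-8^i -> [71, -568, 4544, -36352, 290816]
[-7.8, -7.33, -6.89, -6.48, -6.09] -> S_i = -7.80*0.94^i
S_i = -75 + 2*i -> [-75, -73, -71, -69, -67]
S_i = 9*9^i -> [9, 81, 729, 6561, 59049]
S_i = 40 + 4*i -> [40, 44, 48, 52, 56]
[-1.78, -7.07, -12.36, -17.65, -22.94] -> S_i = -1.78 + -5.29*i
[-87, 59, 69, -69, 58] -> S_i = Random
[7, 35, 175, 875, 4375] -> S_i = 7*5^i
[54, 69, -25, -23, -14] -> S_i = Random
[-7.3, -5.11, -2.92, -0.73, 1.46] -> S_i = -7.30 + 2.19*i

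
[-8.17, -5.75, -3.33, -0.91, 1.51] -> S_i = -8.17 + 2.42*i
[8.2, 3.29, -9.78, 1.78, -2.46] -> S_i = Random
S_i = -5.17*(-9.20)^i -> [-5.17, 47.56, -437.59, 4025.82, -37037.52]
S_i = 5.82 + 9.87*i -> [5.82, 15.69, 25.56, 35.43, 45.3]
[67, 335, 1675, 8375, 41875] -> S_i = 67*5^i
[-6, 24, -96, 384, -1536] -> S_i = -6*-4^i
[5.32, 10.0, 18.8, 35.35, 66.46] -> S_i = 5.32*1.88^i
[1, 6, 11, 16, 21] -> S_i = 1 + 5*i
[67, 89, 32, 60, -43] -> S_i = Random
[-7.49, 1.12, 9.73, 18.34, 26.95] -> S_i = -7.49 + 8.61*i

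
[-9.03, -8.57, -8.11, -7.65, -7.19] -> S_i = -9.03 + 0.46*i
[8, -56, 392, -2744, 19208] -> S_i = 8*-7^i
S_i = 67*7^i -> [67, 469, 3283, 22981, 160867]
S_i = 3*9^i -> [3, 27, 243, 2187, 19683]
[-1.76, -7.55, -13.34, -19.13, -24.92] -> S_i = -1.76 + -5.79*i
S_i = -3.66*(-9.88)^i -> [-3.66, 36.16, -357.27, 3529.81, -34874.57]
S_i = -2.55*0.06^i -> [-2.55, -0.15, -0.01, -0.0, -0.0]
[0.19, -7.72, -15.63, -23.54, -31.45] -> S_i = 0.19 + -7.91*i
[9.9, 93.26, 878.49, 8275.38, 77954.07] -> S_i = 9.90*9.42^i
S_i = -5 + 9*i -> [-5, 4, 13, 22, 31]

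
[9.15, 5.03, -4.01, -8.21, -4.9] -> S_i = Random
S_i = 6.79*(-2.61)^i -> [6.79, -17.72, 46.25, -120.72, 315.09]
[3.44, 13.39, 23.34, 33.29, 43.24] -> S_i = 3.44 + 9.95*i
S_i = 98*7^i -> [98, 686, 4802, 33614, 235298]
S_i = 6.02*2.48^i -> [6.02, 14.93, 37.03, 91.82, 227.72]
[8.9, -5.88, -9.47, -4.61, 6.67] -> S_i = Random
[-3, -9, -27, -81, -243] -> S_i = -3*3^i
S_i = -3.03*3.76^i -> [-3.03, -11.39, -42.84, -161.07, -605.61]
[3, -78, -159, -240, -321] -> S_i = 3 + -81*i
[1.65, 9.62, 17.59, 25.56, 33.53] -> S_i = 1.65 + 7.97*i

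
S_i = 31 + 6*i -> [31, 37, 43, 49, 55]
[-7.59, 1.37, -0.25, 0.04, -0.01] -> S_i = -7.59*(-0.18)^i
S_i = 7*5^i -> [7, 35, 175, 875, 4375]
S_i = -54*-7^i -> [-54, 378, -2646, 18522, -129654]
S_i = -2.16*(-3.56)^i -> [-2.16, 7.69, -27.37, 97.45, -346.94]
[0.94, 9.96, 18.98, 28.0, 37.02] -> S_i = 0.94 + 9.02*i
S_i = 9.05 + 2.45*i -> [9.05, 11.5, 13.95, 16.4, 18.85]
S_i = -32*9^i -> [-32, -288, -2592, -23328, -209952]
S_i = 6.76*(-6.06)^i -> [6.76, -40.97, 248.25, -1504.4, 9116.69]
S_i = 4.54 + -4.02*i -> [4.54, 0.52, -3.5, -7.52, -11.54]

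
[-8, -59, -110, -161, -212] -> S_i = -8 + -51*i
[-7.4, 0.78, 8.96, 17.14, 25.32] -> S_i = -7.40 + 8.18*i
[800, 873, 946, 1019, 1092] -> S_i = 800 + 73*i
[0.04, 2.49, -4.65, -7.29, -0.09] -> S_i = Random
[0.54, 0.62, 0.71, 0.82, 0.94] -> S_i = 0.54*1.15^i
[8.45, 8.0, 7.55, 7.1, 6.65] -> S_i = 8.45 + -0.45*i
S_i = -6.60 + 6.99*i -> [-6.6, 0.39, 7.38, 14.37, 21.36]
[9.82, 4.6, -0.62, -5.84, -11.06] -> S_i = 9.82 + -5.22*i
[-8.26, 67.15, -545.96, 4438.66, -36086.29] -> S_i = -8.26*(-8.13)^i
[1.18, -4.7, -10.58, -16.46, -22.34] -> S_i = 1.18 + -5.88*i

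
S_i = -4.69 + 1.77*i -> [-4.69, -2.92, -1.15, 0.62, 2.39]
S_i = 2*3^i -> [2, 6, 18, 54, 162]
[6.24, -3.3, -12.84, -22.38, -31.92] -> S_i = 6.24 + -9.54*i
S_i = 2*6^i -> [2, 12, 72, 432, 2592]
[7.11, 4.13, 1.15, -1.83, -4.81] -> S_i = 7.11 + -2.98*i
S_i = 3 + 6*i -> [3, 9, 15, 21, 27]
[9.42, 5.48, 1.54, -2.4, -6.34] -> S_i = 9.42 + -3.94*i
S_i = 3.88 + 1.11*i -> [3.88, 4.99, 6.1, 7.21, 8.32]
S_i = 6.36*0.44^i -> [6.36, 2.8, 1.23, 0.54, 0.24]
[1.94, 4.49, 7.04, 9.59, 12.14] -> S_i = 1.94 + 2.55*i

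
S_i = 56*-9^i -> [56, -504, 4536, -40824, 367416]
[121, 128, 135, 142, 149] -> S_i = 121 + 7*i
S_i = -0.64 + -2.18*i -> [-0.64, -2.82, -5.0, -7.18, -9.36]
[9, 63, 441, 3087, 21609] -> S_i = 9*7^i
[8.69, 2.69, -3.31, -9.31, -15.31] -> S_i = 8.69 + -6.00*i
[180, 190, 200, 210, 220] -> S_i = 180 + 10*i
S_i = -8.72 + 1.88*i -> [-8.72, -6.84, -4.96, -3.08, -1.2]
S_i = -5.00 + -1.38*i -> [-5.0, -6.38, -7.76, -9.14, -10.52]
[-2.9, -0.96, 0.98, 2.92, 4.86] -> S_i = -2.90 + 1.94*i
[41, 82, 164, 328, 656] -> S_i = 41*2^i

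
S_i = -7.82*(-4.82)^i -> [-7.82, 37.69, -181.68, 875.68, -4220.8]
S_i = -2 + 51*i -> [-2, 49, 100, 151, 202]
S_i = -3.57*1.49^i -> [-3.57, -5.32, -7.93, -11.81, -17.6]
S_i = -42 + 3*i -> [-42, -39, -36, -33, -30]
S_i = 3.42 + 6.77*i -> [3.42, 10.19, 16.96, 23.73, 30.5]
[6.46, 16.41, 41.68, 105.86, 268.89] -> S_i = 6.46*2.54^i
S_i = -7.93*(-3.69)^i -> [-7.93, 29.26, -107.98, 398.43, -1470.21]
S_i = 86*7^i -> [86, 602, 4214, 29498, 206486]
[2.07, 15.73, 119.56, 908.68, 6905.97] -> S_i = 2.07*7.60^i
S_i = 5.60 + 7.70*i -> [5.6, 13.3, 21.0, 28.7, 36.4]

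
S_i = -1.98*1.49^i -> [-1.98, -2.95, -4.4, -6.55, -9.76]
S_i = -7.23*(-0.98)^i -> [-7.23, 7.09, -6.94, 6.8, -6.67]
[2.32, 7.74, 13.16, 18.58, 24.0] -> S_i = 2.32 + 5.42*i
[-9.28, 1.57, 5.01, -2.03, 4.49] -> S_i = Random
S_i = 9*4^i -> [9, 36, 144, 576, 2304]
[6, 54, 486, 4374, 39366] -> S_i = 6*9^i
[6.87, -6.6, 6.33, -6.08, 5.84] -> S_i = 6.87*(-0.96)^i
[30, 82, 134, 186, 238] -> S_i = 30 + 52*i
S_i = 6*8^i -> [6, 48, 384, 3072, 24576]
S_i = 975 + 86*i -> [975, 1061, 1147, 1233, 1319]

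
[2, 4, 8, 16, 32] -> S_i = 2*2^i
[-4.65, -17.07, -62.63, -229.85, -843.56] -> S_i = -4.65*3.67^i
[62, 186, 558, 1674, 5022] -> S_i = 62*3^i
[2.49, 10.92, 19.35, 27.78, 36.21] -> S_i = 2.49 + 8.43*i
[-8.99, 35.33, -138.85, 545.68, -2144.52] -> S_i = -8.99*(-3.93)^i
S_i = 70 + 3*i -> [70, 73, 76, 79, 82]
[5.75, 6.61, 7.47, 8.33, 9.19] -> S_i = 5.75 + 0.86*i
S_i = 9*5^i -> [9, 45, 225, 1125, 5625]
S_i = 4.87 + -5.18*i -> [4.87, -0.31, -5.49, -10.67, -15.85]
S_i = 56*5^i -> [56, 280, 1400, 7000, 35000]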